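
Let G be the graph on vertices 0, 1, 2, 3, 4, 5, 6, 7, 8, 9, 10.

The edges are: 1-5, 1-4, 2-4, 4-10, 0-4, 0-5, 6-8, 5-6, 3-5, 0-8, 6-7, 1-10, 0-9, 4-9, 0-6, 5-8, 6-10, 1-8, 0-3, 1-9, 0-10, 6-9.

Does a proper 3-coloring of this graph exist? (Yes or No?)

0, 5, 6, 8 are mutually adjacent (a clique of size 4), so at least 4 colors are needed.
So 3 colors are not enough.

No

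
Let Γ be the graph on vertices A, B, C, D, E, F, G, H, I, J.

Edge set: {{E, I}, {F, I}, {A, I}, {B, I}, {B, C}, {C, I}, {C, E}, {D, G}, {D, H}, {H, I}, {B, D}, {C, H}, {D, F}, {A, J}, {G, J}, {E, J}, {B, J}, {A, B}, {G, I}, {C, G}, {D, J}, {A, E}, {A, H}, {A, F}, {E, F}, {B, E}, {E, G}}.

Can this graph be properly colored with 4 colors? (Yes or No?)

The chromatic number is 4. C, E, G, I are pairwise adjacent (a clique of size 4), so at least 4 colors are needed.
4 colors suffice: color 1 → {I, J}; color 2 → {D, E}; color 3 → {B, F, G, H}; color 4 → {A, C}.
That is already a proper 4-coloring.

Yes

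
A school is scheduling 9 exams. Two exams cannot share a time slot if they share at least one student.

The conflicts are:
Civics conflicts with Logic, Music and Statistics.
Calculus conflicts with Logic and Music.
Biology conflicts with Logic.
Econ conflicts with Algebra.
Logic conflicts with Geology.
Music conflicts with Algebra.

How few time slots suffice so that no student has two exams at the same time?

Biology and Logic conflict, so at least 2 time slots are needed.
2 time slots suffice: time slot 1 → {Econ, Logic, Music, Statistics}; time slot 2 → {Civics, Calculus, Biology, Geology, Algebra}. Every pair that conflicts lands in different time slots.

2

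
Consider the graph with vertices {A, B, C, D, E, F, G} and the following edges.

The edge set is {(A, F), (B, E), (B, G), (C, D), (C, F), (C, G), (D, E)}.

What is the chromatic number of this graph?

3

The cycle D-C-G-B-E-D has odd length 5, so it cannot be 2-colored; at least 3 colors are needed.
3 colors suffice: color 1 → {A, C, E}; color 2 → {D, F, G}; color 3 → {B}. No two adjacent vertices share a color.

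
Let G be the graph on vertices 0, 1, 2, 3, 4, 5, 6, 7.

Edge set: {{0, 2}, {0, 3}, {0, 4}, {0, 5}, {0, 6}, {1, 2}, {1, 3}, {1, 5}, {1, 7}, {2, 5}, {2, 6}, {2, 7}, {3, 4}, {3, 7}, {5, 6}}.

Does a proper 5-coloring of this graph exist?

Yes

The chromatic number is 4. 0, 2, 5, 6 form a clique, so at least 4 colors are needed.
4 colors suffice: color a → {2, 3}; color b → {0, 1}; color c → {4, 5, 7}; color d → {6}.
Since 5 ≥ 4, a proper 5-coloring certainly exists.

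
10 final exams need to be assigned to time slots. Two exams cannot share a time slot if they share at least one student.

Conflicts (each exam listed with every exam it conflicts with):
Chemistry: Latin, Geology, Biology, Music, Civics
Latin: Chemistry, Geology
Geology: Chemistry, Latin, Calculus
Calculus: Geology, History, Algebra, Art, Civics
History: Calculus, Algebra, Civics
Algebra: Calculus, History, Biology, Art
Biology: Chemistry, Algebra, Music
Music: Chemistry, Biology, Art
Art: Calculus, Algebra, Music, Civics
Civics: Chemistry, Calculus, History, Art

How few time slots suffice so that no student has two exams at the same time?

3

Calculus, History, Algebra all conflict with each other, so at least 3 time slots are needed.
3 time slots suffice: Chemistry=1, Latin=3, Geology=2, Calculus=1, History=3, Algebra=2, Biology=3, Music=2, Art=3, Civics=2. No two conflicting exams share a time slot.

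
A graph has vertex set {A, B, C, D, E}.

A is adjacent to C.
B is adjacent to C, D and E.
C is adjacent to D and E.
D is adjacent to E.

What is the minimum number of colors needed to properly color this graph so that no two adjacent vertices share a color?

4

B, C, D, E form a clique, so at least 4 colors are needed.
One proper 4-coloring: A=2, B=3, C=1, D=4, E=2. Every edge joins two different colors.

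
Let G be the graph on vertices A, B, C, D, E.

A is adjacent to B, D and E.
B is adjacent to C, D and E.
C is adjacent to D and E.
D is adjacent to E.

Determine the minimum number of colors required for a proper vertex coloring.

4

A, B, D, E are pairwise adjacent (a clique of size 4), so at least 4 colors are needed.
4 colors suffice: color 1 → {D}; color 2 → {B}; color 3 → {E}; color 4 → {A, C}. Every edge joins two different colors.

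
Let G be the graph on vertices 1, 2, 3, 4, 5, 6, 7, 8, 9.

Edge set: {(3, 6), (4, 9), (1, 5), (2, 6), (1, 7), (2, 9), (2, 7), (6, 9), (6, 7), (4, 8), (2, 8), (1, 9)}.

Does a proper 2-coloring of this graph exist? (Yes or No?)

No

2, 6, 7 form a triangle, so at least 3 colors are needed.
So 2 colors are not enough.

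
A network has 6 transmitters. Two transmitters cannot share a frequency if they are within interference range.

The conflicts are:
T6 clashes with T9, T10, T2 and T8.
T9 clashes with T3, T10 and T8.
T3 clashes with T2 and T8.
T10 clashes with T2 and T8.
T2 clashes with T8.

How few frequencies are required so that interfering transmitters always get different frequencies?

T6, T10, T2, T8 are mutually in conflict, so at least 4 frequencies are needed.
4 frequencies suffice: frequency 1 → {T8}; frequency 2 → {T6, T3}; frequency 3 → {T9, T2}; frequency 4 → {T10}. Every pair that conflicts lands in different frequencies.

4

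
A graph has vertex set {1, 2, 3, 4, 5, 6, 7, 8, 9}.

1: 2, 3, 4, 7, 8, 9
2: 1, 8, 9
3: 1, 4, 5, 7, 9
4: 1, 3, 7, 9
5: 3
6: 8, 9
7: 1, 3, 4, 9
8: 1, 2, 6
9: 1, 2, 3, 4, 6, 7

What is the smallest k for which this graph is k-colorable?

5

1, 3, 4, 7, 9 are pairwise adjacent (a clique of size 5), so at least 5 colors are needed.
5 colors suffice: color red → {5, 8, 9}; color blue → {1, 6}; color green → {2, 3}; color yellow → {4}; color purple → {7}. No two adjacent vertices share a color.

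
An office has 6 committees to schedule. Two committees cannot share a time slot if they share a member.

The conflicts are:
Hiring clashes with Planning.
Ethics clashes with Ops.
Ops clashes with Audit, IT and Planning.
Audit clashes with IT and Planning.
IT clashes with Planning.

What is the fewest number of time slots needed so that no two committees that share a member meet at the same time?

Ops, Audit, IT, Planning all conflict with each other, so at least 4 time slots are needed.
4 time slots suffice: time slot 1 → {Hiring, Ops}; time slot 2 → {Ethics, Planning}; time slot 3 → {Audit}; time slot 4 → {IT}. Each listed conflict is separated.

4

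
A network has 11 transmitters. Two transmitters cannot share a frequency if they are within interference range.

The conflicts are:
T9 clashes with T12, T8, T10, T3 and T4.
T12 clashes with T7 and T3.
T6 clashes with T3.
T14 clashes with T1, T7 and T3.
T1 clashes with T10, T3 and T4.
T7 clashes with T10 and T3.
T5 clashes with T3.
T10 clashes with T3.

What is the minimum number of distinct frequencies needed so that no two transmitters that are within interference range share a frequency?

3

T14, T7, T3 are mutually in conflict, so at least 3 frequencies are needed.
3 frequencies suffice: frequency 1 → {T8, T3, T4}; frequency 2 → {T9, T6, T1, T7, T5}; frequency 3 → {T12, T14, T10}. Every pair that conflicts lands in different frequencies.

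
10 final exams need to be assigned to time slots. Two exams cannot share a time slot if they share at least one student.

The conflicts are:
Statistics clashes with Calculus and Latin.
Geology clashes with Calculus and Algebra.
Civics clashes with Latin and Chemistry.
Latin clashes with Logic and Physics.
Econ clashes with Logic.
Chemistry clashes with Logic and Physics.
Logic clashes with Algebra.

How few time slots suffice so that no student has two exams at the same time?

2

Chemistry and Logic conflict, so at least 2 time slots are needed.
A valid assignment using 2 time slots: Statistics=1, Geology=1, Calculus=2, Civics=1, Latin=2, Econ=2, Chemistry=2, Logic=1, Physics=1, Algebra=2. Every pair that conflicts lands in different time slots.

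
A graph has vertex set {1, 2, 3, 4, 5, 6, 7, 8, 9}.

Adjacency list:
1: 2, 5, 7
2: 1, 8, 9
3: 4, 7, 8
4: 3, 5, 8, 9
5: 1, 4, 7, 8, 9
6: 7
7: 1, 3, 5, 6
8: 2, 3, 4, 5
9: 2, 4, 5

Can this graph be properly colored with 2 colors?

1, 5, 7 are pairwise adjacent, so at least 3 colors are needed.
So 2 colors are not enough.

No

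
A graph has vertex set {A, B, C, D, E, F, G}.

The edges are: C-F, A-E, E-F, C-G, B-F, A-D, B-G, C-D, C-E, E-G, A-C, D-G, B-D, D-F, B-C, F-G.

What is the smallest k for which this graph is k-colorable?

5

B, C, D, F, G form a clique, so at least 5 colors are needed.
5 colors suffice: A=2, B=5, C=1, D=4, E=4, F=2, G=3. Every edge joins two different colors.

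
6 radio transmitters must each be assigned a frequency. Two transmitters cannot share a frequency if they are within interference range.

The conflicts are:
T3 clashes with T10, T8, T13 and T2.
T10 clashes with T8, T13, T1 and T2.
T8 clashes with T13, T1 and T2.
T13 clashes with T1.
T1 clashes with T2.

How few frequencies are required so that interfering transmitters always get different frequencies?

T10, T8, T1, T2 all conflict with each other, so at least 4 frequencies are needed.
Using 4 frequencies: T3=3, T10=2, T8=1, T13=4, T1=3, T2=4. Every pair that conflicts lands in different frequencies.

4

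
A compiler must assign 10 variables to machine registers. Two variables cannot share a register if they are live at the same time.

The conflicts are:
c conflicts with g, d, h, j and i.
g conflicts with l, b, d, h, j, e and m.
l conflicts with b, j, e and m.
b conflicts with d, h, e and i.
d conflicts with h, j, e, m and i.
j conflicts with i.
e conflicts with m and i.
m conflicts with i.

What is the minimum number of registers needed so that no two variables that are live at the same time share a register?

b, d, e, i all conflict with each other, so at least 4 registers are needed.
4 registers suffice: c=3, g=2, l=1, b=3, d=1, h=4, j=4, e=4, m=3, i=2. Every pair that conflicts lands in different registers.

4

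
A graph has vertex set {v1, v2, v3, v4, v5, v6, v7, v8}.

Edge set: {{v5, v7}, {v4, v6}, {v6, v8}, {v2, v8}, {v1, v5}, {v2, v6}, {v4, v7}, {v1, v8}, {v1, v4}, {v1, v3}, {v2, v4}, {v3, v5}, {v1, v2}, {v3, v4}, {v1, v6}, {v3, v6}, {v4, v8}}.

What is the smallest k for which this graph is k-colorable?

5

v1, v2, v4, v6, v8 form a clique, so at least 5 colors are needed.
One proper 5-coloring: v1=2, v2=4, v3=4, v4=1, v5=1, v6=3, v7=2, v8=5. Each edge has distinct colors on its endpoints.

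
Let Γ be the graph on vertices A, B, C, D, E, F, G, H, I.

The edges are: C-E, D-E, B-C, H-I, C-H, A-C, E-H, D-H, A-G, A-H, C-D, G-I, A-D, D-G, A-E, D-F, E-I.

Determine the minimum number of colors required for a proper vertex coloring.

A, C, D, E, H are pairwise adjacent (a clique of size 5), so at least 5 colors are needed.
One proper 5-coloring: A=2, B=1, C=4, D=1, E=5, F=2, G=3, H=3, I=1. Each edge has distinct colors on its endpoints.

5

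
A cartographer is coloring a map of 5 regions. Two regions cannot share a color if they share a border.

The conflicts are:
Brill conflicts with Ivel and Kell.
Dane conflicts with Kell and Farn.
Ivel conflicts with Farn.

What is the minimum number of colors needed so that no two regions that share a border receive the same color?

The cycle Dane-Farn-Ivel-Brill-Kell-Dane has odd length 5, so it cannot be 2-colored; at least 3 colors are needed.
3 colors suffice: color 1 → {Dane, Ivel}; color 2 → {Brill, Farn}; color 3 → {Kell}. No two conflicting regions share a color.

3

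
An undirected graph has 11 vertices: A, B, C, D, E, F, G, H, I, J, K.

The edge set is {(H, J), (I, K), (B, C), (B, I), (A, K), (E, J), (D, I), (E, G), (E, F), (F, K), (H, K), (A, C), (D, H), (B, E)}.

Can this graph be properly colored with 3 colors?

Yes

The chromatic number is 3. The cycle H-J-E-F-K-H has odd length 5, so it cannot be 2-colored; at least 3 colors are needed.
3 colors suffice: A=2, B=3, C=1, D=1, E=1, F=2, G=2, H=2, I=2, J=3, K=1.
That is already a proper 3-coloring.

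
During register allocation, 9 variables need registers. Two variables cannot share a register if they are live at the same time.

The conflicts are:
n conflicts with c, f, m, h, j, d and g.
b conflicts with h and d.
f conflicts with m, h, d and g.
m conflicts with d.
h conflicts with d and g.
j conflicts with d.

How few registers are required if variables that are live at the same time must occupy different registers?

n, f, m, d all conflict with each other, so at least 4 registers are needed.
4 registers suffice: register 1 → {n, b}; register 2 → {c, d, g}; register 3 → {f, j}; register 4 → {m, h}. Each listed conflict is separated.

4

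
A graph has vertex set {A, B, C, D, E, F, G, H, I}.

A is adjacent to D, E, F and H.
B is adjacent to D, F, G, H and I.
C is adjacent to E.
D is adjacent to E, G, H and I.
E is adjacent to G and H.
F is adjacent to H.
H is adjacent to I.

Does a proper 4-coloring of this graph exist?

The chromatic number is 4. B, D, H, I are mutually adjacent (a clique of size 4), so at least 4 colors are needed.
A valid assignment using 4 colors: A=yellow, B=green, C=red, D=blue, E=green, F=blue, G=red, H=red, I=yellow.
That is already a proper 4-coloring.

Yes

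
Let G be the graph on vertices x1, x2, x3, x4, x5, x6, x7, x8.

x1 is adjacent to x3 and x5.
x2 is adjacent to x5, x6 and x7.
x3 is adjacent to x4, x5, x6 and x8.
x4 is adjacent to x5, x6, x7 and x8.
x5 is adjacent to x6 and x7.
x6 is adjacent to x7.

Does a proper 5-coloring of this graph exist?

The chromatic number is 4. x3, x4, x5, x6 are mutually adjacent (a clique of size 4), so at least 4 colors are needed.
One proper 4-coloring: x1=green, x2=green, x3=blue, x4=green, x5=red, x6=yellow, x7=blue, x8=red.
Since 5 ≥ 4, a proper 5-coloring certainly exists.

Yes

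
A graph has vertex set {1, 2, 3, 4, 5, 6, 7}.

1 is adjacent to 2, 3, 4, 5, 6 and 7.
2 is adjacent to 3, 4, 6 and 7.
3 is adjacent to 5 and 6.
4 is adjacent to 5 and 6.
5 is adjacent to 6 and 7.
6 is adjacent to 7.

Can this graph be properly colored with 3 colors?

1, 2, 4, 6 are pairwise adjacent (a clique of size 4), so at least 4 colors are needed.
So 3 colors are not enough.

No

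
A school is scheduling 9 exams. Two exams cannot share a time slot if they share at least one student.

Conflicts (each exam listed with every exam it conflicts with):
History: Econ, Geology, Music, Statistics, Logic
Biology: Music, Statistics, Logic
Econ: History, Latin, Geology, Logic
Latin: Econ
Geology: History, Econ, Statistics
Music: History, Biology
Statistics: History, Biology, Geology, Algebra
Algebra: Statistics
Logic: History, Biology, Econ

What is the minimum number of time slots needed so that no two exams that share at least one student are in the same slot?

3

History, Econ, Logic all conflict with each other, so at least 3 time slots are needed.
3 time slots suffice: History=1, Biology=1, Econ=2, Latin=1, Geology=3, Music=2, Statistics=2, Algebra=1, Logic=3. Every pair that conflicts lands in different time slots.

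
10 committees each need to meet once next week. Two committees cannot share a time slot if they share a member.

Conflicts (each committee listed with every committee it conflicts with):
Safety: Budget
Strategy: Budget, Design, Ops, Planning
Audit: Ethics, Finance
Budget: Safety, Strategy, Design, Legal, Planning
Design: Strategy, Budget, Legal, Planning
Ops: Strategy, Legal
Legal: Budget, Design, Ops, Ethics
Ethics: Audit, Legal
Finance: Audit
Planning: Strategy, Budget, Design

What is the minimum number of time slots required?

4

Strategy, Budget, Design, Planning pairwise conflict, so at least 4 time slots are needed.
4 time slots suffice: Safety=2, Strategy=2, Audit=1, Budget=1, Design=3, Ops=1, Legal=2, Ethics=3, Finance=2, Planning=4. Every pair that conflicts lands in different time slots.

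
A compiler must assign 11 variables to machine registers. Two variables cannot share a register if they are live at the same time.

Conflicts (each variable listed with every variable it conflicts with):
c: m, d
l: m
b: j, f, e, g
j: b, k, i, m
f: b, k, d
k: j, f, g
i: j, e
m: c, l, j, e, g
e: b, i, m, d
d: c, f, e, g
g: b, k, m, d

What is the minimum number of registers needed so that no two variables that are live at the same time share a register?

2

b and e conflict, so at least 2 registers are needed.
2 registers suffice: c=2, l=2, b=1, j=2, f=2, k=1, i=1, m=1, e=2, d=1, g=2. Each listed conflict is separated.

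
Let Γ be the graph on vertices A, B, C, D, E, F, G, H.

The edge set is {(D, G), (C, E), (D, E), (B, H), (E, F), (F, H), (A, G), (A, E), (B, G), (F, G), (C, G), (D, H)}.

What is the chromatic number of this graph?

C and E are adjacent, so at least 2 colors are needed.
2 colors suffice: A=2, B=2, C=2, D=2, E=1, F=2, G=1, H=1. Every edge joins two different colors.

2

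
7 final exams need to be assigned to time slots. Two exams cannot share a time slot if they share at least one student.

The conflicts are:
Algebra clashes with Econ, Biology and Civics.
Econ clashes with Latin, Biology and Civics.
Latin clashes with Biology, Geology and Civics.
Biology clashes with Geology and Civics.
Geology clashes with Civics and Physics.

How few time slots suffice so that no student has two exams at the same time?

4

Algebra, Econ, Biology, Civics all conflict with each other, so at least 4 time slots are needed.
A valid assignment using 4 time slots: Algebra=4, Econ=3, Latin=4, Biology=2, Geology=3, Civics=1, Physics=1. Every pair that conflicts lands in different time slots.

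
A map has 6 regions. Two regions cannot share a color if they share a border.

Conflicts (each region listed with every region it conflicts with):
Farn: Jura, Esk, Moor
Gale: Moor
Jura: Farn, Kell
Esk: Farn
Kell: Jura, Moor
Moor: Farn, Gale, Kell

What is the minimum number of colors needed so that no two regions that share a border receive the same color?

Farn and Esk conflict, so at least 2 colors are needed.
A valid assignment using 2 colors: Farn=1, Gale=1, Jura=2, Esk=2, Kell=1, Moor=2. Each listed conflict is separated.

2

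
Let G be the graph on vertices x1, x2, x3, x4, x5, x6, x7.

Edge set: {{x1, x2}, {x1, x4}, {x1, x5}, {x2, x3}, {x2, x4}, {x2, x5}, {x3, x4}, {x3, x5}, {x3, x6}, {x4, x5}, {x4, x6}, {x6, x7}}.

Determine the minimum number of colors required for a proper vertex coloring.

x1, x2, x4, x5 are pairwise adjacent (a clique of size 4), so at least 4 colors are needed.
4 colors suffice: x1=3, x2=4, x3=3, x4=1, x5=2, x6=2, x7=1. No two adjacent vertices share a color.

4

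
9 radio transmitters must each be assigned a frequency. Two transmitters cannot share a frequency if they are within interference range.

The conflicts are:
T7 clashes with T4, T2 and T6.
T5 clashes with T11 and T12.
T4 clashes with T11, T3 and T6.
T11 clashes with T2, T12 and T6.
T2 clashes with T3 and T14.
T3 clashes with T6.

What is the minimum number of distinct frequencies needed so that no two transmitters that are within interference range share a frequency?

T7, T4, T6 pairwise conflict, so at least 3 frequencies are needed.
3 frequencies suffice: frequency 1 → {T7, T11, T3, T14}; frequency 2 → {T5, T4, T2}; frequency 3 → {T12, T6}. Each listed conflict is separated.

3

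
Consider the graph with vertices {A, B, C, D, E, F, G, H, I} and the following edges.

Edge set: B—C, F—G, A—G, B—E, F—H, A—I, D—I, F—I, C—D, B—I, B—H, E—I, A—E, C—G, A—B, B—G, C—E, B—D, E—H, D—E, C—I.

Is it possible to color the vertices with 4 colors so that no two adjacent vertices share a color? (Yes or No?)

B, C, D, E, I form a clique, so at least 5 colors are needed.
So 4 colors are not enough.

No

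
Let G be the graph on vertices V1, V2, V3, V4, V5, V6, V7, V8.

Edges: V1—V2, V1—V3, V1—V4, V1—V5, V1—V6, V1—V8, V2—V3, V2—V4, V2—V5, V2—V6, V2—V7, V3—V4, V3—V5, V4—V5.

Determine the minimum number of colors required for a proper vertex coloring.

V1, V2, V3, V4, V5 are pairwise adjacent (a clique of size 5), so at least 5 colors are needed.
5 colors suffice: V1=2, V2=1, V3=4, V4=5, V5=3, V6=3, V7=2, V8=1. Each edge has distinct colors on its endpoints.

5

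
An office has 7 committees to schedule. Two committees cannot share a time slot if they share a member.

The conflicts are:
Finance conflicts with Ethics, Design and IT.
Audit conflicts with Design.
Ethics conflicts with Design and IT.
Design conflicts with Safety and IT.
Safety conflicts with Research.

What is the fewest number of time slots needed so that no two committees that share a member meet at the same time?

Finance, Ethics, Design, IT pairwise conflict, so at least 4 time slots are needed.
4 time slots suffice: Finance=4, Audit=2, Ethics=2, Design=1, Safety=2, IT=3, Research=1. No two conflicting committees share a time slot.

4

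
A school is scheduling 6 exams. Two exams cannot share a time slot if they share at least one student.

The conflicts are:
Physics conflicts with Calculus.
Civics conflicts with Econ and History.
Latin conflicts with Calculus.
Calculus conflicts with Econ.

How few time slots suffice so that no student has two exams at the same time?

Latin and Calculus conflict, so at least 2 time slots are needed.
2 time slots suffice: time slot 1 → {Civics, Calculus}; time slot 2 → {Physics, Latin, Econ, History}. Every pair that conflicts lands in different time slots.

2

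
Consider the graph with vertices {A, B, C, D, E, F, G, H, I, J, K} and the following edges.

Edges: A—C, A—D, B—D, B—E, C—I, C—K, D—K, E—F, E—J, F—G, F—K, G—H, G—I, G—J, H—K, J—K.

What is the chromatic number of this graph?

The cycle J-K-D-B-E-J has odd length 5, so it cannot be 2-colored; at least 3 colors are needed.
3 colors suffice: A=red, B=green, C=blue, D=blue, E=red, F=blue, G=red, H=blue, I=green, J=blue, K=red. No two adjacent vertices share a color.

3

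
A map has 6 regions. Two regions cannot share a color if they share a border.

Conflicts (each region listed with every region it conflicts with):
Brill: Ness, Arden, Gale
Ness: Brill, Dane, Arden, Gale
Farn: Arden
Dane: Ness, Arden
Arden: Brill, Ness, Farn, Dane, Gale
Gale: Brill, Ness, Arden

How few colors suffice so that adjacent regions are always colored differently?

4

Brill, Ness, Arden, Gale all conflict with each other, so at least 4 colors are needed.
A valid assignment using 4 colors: Brill=4, Ness=2, Farn=2, Dane=3, Arden=1, Gale=3. Each listed conflict is separated.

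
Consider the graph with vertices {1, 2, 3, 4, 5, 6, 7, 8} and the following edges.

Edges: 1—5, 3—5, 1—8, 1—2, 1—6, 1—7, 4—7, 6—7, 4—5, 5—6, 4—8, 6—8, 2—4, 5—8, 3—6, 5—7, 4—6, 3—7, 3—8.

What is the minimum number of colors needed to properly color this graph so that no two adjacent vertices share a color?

4

3, 5, 6, 7 are mutually adjacent (a clique of size 4), so at least 4 colors are needed.
A valid assignment using 4 colors: 1=d, 2=a, 3=d, 4=d, 5=b, 6=a, 7=c, 8=c. Every edge joins two different colors.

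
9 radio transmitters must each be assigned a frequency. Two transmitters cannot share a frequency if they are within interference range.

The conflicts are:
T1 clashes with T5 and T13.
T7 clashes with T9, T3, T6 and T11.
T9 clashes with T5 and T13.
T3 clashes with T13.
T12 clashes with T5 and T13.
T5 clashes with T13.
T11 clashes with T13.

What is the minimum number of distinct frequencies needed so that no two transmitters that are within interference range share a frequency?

T12, T5, T13 pairwise conflict, so at least 3 frequencies are needed.
3 frequencies suffice: frequency 1 → {T7, T13}; frequency 2 → {T3, T5, T6, T11}; frequency 3 → {T1, T9, T12}. Every pair that conflicts lands in different frequencies.

3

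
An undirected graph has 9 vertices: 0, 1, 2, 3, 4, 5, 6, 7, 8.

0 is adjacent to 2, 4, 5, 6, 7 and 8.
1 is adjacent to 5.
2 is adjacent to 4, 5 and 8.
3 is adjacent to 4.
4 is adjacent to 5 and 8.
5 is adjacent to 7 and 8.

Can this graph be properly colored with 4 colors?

No

0, 2, 4, 5, 8 are mutually adjacent (a clique of size 5), so at least 5 colors are needed.
So 4 colors are not enough.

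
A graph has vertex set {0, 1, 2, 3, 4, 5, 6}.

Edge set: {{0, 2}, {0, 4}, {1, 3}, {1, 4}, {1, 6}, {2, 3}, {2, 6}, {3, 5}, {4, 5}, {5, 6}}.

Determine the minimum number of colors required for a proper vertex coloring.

The cycle 3-2-0-4-5-3 has odd length 5, so it cannot be 2-colored; at least 3 colors are needed.
One proper 3-coloring: 0=green, 1=blue, 2=blue, 3=red, 4=red, 5=blue, 6=red. Each edge has distinct colors on its endpoints.

3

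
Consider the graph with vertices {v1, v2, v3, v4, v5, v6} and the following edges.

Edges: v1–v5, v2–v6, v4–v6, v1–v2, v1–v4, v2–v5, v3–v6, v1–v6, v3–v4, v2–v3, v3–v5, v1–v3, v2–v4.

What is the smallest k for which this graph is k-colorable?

v1, v2, v3, v4, v6 form a clique, so at least 5 colors are needed.
5 colors suffice: color 1 → {v2}; color 2 → {v1}; color 3 → {v3}; color 4 → {v5, v6}; color 5 → {v4}. Each edge has distinct colors on its endpoints.

5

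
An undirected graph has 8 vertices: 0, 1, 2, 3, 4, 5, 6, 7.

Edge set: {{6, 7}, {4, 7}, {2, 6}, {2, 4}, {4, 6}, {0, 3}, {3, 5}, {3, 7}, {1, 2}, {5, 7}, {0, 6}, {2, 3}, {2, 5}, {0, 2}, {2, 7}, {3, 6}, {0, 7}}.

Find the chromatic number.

0, 2, 3, 6, 7 form a clique, so at least 5 colors are needed.
5 colors suffice: color a → {2}; color b → {1, 7}; color c → {5, 6}; color d → {3, 4}; color e → {0}. Every edge joins two different colors.

5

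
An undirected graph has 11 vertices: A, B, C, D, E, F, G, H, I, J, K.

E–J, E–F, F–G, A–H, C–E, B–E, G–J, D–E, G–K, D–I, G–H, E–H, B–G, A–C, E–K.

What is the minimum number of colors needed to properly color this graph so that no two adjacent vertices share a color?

A and C are adjacent, so at least 2 colors are needed.
2 colors suffice: color 1 → {A, E, G, I}; color 2 → {B, C, D, F, H, J, K}. Each edge has distinct colors on its endpoints.

2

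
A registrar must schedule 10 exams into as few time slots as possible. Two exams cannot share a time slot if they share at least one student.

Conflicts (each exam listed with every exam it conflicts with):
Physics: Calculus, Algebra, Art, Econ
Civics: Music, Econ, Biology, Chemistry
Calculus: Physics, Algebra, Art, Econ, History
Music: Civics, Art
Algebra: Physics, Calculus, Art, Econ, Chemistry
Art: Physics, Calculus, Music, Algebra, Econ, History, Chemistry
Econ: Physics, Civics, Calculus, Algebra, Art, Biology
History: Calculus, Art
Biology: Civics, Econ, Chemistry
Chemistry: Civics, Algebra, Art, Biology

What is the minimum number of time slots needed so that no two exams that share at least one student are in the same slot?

Physics, Calculus, Algebra, Art, Econ are mutually in conflict, so at least 5 time slots are needed.
Using 5 time slots: Physics=5, Civics=1, Calculus=3, Music=2, Algebra=4, Art=1, Econ=2, History=2, Biology=3, Chemistry=2. No two conflicting exams share a time slot.

5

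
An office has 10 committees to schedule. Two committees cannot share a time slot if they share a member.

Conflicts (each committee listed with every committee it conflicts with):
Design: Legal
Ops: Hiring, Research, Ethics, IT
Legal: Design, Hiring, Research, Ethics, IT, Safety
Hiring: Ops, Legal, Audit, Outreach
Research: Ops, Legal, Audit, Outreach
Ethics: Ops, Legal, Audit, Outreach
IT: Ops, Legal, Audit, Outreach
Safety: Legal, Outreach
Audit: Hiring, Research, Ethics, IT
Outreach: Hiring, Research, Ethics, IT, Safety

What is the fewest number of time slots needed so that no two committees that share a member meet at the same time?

2

Legal and Safety conflict, so at least 2 time slots are needed.
2 time slots suffice: time slot 1 → {Ops, Legal, Audit, Outreach}; time slot 2 → {Design, Hiring, Research, Ethics, IT, Safety}. Every pair that conflicts lands in different time slots.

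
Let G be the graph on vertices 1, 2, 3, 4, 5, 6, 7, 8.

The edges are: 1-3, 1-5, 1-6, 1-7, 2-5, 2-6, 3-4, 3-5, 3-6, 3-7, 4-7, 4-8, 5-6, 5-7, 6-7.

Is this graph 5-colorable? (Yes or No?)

The chromatic number is 5. 1, 3, 5, 6, 7 are mutually adjacent (a clique of size 5), so at least 5 colors are needed.
One proper 5-coloring: 1=e, 2=a, 3=d, 4=b, 5=c, 6=b, 7=a, 8=a.
That is already a proper 5-coloring.

Yes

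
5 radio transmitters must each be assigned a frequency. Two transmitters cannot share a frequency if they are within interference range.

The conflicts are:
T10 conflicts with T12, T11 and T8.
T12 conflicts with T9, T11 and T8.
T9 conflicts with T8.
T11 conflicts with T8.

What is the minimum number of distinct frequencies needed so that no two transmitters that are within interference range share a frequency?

T10, T12, T11, T8 pairwise conflict, so at least 4 frequencies are needed.
4 frequencies suffice: frequency 1 → {T12}; frequency 2 → {T8}; frequency 3 → {T9, T11}; frequency 4 → {T10}. No two conflicting transmitters share a frequency.

4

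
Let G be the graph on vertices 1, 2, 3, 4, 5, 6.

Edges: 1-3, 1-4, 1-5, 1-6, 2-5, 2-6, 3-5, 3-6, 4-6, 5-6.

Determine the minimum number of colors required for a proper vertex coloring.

4

1, 3, 5, 6 are pairwise adjacent (a clique of size 4), so at least 4 colors are needed.
A valid assignment using 4 colors: 1=blue, 2=blue, 3=yellow, 4=green, 5=green, 6=red. Every edge joins two different colors.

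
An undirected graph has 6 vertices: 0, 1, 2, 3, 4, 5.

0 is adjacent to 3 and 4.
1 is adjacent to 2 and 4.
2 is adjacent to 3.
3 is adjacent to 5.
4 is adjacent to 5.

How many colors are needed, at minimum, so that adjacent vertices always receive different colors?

The cycle 1-2-3-0-4-1 has odd length 5, so it cannot be 2-colored; at least 3 colors are needed.
3 colors suffice: color red → {3, 4}; color blue → {0, 2, 5}; color green → {1}. Each edge has distinct colors on its endpoints.

3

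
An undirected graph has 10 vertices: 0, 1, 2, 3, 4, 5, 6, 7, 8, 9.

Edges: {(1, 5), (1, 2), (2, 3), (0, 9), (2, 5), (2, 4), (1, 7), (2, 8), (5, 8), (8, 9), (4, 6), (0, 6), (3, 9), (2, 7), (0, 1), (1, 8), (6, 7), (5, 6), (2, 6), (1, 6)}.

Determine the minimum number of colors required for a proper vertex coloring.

4

1, 2, 5, 6 are pairwise adjacent (a clique of size 4), so at least 4 colors are needed.
A valid assignment using 4 colors: 0=yellow, 1=green, 2=red, 3=blue, 4=green, 5=yellow, 6=blue, 7=yellow, 8=blue, 9=red. Each edge has distinct colors on its endpoints.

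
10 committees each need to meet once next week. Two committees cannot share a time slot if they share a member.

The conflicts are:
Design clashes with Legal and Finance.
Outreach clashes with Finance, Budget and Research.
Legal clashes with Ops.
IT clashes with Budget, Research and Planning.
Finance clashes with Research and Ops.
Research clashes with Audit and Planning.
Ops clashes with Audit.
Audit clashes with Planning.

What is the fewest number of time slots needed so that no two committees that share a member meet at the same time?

IT, Research, Planning all conflict with each other, so at least 3 time slots are needed.
A valid assignment using 3 time slots: Design=1, Outreach=3, Legal=2, IT=2, Finance=2, Budget=1, Research=1, Ops=1, Audit=2, Planning=3. Each listed conflict is separated.

3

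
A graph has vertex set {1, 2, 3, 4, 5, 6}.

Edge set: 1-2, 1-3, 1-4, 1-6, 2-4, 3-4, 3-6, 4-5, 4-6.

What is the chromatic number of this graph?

4

1, 3, 4, 6 are mutually adjacent (a clique of size 4), so at least 4 colors are needed.
4 colors suffice: color red → {4}; color blue → {1, 5}; color green → {2, 6}; color yellow → {3}. Every edge joins two different colors.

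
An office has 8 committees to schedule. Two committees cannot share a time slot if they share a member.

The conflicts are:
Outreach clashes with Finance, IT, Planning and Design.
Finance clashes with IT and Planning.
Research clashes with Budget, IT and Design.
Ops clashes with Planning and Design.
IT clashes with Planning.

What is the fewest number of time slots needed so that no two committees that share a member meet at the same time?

4

Outreach, Finance, IT, Planning all conflict with each other, so at least 4 time slots are needed.
4 time slots suffice: time slot 1 → {Budget, Planning, Design}; time slot 2 → {Outreach, Research, Ops}; time slot 3 → {IT}; time slot 4 → {Finance}. Each listed conflict is separated.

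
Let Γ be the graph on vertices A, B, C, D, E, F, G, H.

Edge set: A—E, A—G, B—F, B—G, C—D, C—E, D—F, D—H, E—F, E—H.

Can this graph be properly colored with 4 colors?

The chromatic number is 3. The cycle E-F-B-G-A-E has odd length 5, so it cannot be 2-colored; at least 3 colors are needed.
3 colors suffice: A=blue, B=red, C=blue, D=red, E=red, F=blue, G=green, H=blue.
Since 4 ≥ 3, a proper 4-coloring certainly exists.

Yes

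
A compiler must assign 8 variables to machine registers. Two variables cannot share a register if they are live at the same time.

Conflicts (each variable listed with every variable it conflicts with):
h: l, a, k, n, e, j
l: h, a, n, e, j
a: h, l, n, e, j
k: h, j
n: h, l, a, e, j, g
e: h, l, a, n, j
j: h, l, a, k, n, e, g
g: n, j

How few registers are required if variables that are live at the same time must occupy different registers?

6

h, l, a, n, e, j pairwise conflict, so at least 6 registers are needed.
6 registers suffice: register 1 → {j}; register 2 → {k, n}; register 3 → {h, g}; register 4 → {l}; register 5 → {e}; register 6 → {a}. Each listed conflict is separated.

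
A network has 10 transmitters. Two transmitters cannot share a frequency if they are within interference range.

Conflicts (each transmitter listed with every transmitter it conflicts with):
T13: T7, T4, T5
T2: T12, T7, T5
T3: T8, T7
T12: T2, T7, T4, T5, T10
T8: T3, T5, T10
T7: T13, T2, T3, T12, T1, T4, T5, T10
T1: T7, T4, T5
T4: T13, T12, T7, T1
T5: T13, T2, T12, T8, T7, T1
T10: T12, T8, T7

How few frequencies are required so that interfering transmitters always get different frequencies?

4

T2, T12, T7, T5 are mutually in conflict, so at least 4 frequencies are needed.
4 frequencies suffice: frequency 1 → {T8, T7}; frequency 2 → {T3, T4, T5, T10}; frequency 3 → {T13, T12, T1}; frequency 4 → {T2}. Every pair that conflicts lands in different frequencies.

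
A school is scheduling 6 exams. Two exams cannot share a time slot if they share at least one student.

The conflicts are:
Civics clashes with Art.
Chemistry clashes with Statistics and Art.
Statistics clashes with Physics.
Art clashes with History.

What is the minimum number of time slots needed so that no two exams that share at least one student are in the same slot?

Art and History conflict, so at least 2 time slots are needed.
A valid assignment using 2 time slots: Civics=2, Chemistry=2, Statistics=1, Art=1, Physics=2, History=2. Each listed conflict is separated.

2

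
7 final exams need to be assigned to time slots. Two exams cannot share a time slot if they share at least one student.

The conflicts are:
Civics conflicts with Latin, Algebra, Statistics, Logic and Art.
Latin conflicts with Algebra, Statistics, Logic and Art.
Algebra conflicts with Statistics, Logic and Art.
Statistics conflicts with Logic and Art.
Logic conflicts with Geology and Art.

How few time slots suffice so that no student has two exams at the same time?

6

Civics, Latin, Algebra, Statistics, Logic, Art all conflict with each other, so at least 6 time slots are needed.
6 time slots suffice: Civics=2, Latin=3, Algebra=6, Statistics=4, Logic=1, Geology=2, Art=5. Each listed conflict is separated.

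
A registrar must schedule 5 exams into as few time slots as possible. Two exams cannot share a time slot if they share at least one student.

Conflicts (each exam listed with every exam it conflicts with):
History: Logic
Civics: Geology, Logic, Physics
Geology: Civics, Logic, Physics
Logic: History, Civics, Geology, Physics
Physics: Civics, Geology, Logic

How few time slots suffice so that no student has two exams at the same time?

Civics, Geology, Logic, Physics are mutually in conflict, so at least 4 time slots are needed.
4 time slots suffice: time slot 1 → {Logic}; time slot 2 → {History, Physics}; time slot 3 → {Geology}; time slot 4 → {Civics}. Every pair that conflicts lands in different time slots.

4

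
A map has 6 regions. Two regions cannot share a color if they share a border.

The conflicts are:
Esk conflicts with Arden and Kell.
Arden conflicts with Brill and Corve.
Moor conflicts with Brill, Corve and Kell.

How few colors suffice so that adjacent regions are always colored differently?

3

The cycle Kell-Esk-Arden-Brill-Moor-Kell has odd length 5, so it cannot be 2-colored; at least 3 colors are needed.
One proper 3-coloring: Esk=3, Arden=1, Moor=1, Brill=2, Corve=2, Kell=2. No two conflicting regions share a color.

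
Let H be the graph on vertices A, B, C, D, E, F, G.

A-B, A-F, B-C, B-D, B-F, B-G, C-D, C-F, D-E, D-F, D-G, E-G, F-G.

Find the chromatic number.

B, C, D, F are mutually adjacent (a clique of size 4), so at least 4 colors are needed.
One proper 4-coloring: A=2, B=1, C=4, D=2, E=1, F=3, G=4. No two adjacent vertices share a color.

4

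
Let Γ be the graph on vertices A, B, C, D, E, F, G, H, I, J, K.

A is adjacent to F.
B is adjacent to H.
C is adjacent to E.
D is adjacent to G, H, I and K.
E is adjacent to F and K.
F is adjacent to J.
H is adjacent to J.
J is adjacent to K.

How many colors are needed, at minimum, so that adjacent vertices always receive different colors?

2

C and E are adjacent, so at least 2 colors are needed.
2 colors suffice: color red → {A, B, D, E, J}; color blue → {C, F, G, H, I, K}. Every edge joins two different colors.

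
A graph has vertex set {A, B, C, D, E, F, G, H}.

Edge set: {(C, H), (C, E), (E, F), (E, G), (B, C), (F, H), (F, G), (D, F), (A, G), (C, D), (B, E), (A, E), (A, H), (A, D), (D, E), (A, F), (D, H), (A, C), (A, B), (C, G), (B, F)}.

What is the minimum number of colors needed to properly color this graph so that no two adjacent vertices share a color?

A, E, F, G form a clique, so at least 4 colors are needed.
4 colors suffice: color 1 → {A}; color 2 → {C, F}; color 3 → {E, H}; color 4 → {B, D, G}. Each edge has distinct colors on its endpoints.

4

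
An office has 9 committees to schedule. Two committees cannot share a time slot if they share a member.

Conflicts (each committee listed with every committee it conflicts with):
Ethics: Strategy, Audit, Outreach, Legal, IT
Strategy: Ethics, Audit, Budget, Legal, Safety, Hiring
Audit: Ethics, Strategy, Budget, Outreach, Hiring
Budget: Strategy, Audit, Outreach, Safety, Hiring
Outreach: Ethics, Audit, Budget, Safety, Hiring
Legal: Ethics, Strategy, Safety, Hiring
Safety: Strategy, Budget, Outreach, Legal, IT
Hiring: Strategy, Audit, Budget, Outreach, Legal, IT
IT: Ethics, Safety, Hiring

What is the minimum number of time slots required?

4

Strategy, Audit, Budget, Hiring pairwise conflict, so at least 4 time slots are needed.
4 time slots suffice: time slot 1 → {Strategy, Outreach, IT}; time slot 2 → {Ethics, Safety, Hiring}; time slot 3 → {Audit, Legal}; time slot 4 → {Budget}. Every pair that conflicts lands in different time slots.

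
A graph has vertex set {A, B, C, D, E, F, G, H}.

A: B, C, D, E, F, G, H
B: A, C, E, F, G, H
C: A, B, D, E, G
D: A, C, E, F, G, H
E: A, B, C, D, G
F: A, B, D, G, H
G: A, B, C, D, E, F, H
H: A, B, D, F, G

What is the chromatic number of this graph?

5

A, D, F, G, H are pairwise adjacent (a clique of size 5), so at least 5 colors are needed.
A valid assignment using 5 colors: A=1, B=3, C=4, D=3, E=5, F=5, G=2, H=4. Every edge joins two different colors.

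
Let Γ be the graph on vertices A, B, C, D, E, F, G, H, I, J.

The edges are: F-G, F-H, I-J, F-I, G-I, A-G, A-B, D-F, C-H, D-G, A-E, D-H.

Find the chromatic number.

3

F, G, I are mutually adjacent, so at least 3 colors are needed.
3 colors suffice: color 1 → {B, E, G, H, J}; color 2 → {A, C, F}; color 3 → {D, I}. Every edge joins two different colors.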